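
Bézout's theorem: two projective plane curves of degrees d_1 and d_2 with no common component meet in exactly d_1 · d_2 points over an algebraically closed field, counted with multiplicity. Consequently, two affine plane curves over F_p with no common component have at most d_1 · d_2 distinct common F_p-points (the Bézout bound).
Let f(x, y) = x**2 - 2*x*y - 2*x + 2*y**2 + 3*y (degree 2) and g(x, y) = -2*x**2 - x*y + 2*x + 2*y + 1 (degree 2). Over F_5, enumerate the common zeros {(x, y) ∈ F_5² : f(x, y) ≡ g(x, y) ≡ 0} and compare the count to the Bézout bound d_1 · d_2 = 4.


Common zeros: {(1, 4), (4, 1)}; count = 2; Bézout bound = 4.

deg(f) = 2, deg(g) = 2, so Bézout bound = 4.
Scan x ∈ F_5. For each x, list the y ∈ F_5 with f(x, y) ≡ 0 and those with g(x, y) ≡ 0 (mod 5); the common zeros in that column are the intersection.
  x = 0: f ≡ 0 at y ∈ {0, 1}; g ≡ 0 at y ∈ {2}; common: ∅.
  x = 1: f ≡ 0 at y ∈ {3, 4}; g ≡ 0 at y ∈ {4}; common: {4}.
  x = 2: f ≡ 0 at y ∈ {0, 3}; g ≡ 0 at y ∈ ∅; common: ∅.
  x = 3: f ≡ 0 at y ∈ {2}; g ≡ 0 at y ∈ {4}; common: ∅.
  x = 4: f ≡ 0 at y ∈ {1, 4}; g ≡ 0 at y ∈ {1}; common: {1}.
Collecting: common zeros = {(1, 4), (4, 1)}, so the count is 2.
Comparison with the Bézout bound: 2 ≤ 4 = deg(f)·deg(g), as expected for curves with no common component (the affine F_5-count falls short of the bound because intersections may lie at infinity, over extension fields, or carry multiplicity).


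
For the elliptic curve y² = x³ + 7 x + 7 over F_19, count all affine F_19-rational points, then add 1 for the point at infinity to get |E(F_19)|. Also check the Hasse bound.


Affine points = {(0, 8), (0, 11), (3, 6), (3, 13), (4, 2), (4, 17), (7, 0), (8, 9), (8, 10), (9, 1), (9, 18), (11, 3), (11, 16), (16, 4), (16, 15), (17, 2), (17, 17)}; affine count = 17; |E(F_19)| = 18.

Discriminant check: Δ ∝ 4a³ + 27b² = 4·7³ + 27·7² = 4·343 + 27·49 ≡ 16 (mod 19). Nonzero ⇒ E is nonsingular.
For each x ∈ F_19, compute rhs = x³ + 7·x + 7 mod 19, then count y ∈ F_19 with y² ≡ rhs.
  x = 0: rhs = 7, matching y values: 8, 11 (2 points).
  x = 1: rhs = 15, matching y values: none (0 points).
  x = 2: rhs = 10, matching y values: none (0 points).
  x = 3: rhs = 17, matching y values: 6, 13 (2 points).
  x = 4: rhs = 4, matching y values: 2, 17 (2 points).
  x = 5: rhs = 15, matching y values: none (0 points).
  x = 6: rhs = 18, matching y values: none (0 points).
  x = 7: rhs = 0, matching y values: 0 (1 points).
  x = 8: rhs = 5, matching y values: 9, 10 (2 points).
  x = 9: rhs = 1, matching y values: 1, 18 (2 points).
  x = 10: rhs = 13, matching y values: none (0 points).
  x = 11: rhs = 9, matching y values: 3, 16 (2 points).
  x = 12: rhs = 14, matching y values: none (0 points).
  x = 13: rhs = 15, matching y values: none (0 points).
  x = 14: rhs = 18, matching y values: none (0 points).
  x = 15: rhs = 10, matching y values: none (0 points).
  x = 16: rhs = 16, matching y values: 4, 15 (2 points).
  x = 17: rhs = 4, matching y values: 2, 17 (2 points).
  x = 18: rhs = 18, matching y values: none (0 points).
Total affine count: 17.
Full point count |E(F_19)| = 17 + 1 = 18.
Hasse bound: |18 − (19+1)| = |-2| = 2 ≤ 2√19 ≈ 8.7178 ✓.


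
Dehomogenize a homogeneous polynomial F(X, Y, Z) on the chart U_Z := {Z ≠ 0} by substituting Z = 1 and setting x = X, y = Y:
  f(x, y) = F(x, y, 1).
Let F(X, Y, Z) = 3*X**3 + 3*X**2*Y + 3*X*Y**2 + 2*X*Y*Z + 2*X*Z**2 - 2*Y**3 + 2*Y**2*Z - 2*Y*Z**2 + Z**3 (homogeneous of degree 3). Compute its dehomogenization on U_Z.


f(x, y) = 3*x**3 + 3*x**2*y + 3*x*y**2 + 2*x*y + 2*x - 2*y**3 + 2*y**2 - 2*y + 1

On U_Z we set Z = 1. Each monomial c·X^i·Y^j·Z^k in F becomes c·x^i·y^j·1^k = c·x^i·y^j.
Substituting Z = 1: F(X, Y, 1) = 3*x**3 + 3*x**2*y + 3*x*y**2 + 2*x*y + 2*x - 2*y**3 + 2*y**2 - 2*y + 1.
Note: deg(f) ≤ deg(F) = 3; strict inequality happens when F is divisible by Z (lost terms).


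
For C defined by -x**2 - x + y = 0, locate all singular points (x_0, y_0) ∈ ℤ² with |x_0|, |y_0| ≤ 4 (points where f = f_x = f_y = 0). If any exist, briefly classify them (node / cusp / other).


No singular points in the scanned grid; C is smooth there.

Compute partial derivatives:
  f_x = -2*x - 1.
  f_y = 1.
f_y = 1 is a nonzero constant, so f_y never vanishes: no point (x, y) can satisfy f = f_x = f_y = 0. In particular no (x, y) ∈ {−4, ..., 4}² is singular; the curve is smooth.


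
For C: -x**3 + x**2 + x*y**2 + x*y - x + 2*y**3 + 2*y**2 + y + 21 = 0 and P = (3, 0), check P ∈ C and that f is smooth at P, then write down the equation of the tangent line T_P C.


Tangent line at P: -22*x + 4*y + 66 = 0.

Step 1: f(3, 0) = 0, so P lies on C.
Step 2: partial derivatives
  f_x(x, y) = -3*x**2 + 2*x + y**2 + y - 1, f_y(x, y) = 2*x*y + x + 6*y**2 + 4*y + 1.
  f_x(P) = -22, f_y(P) = 4 (gradient nonzero, so P is smooth).
Step 3: tangent line at P: -22·(x − 3) + 4·(y − 0) = 0.
Expanding: -22*x + 4*y + 66 = 0.


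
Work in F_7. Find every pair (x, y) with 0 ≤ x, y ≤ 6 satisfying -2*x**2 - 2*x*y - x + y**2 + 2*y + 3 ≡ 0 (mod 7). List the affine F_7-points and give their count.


Affine F_7-points: {(1, 0), (2, 0), (2, 2), (3, 1), (3, 3), (4, 3), (6, 1), (6, 2)}; count = 8.

For each of the 49 pairs (x, y) ∈ F_7², evaluate f(x, y) mod 7. Record the zeros.
  x = 0: [0↦3, 1↦6, 2↦4, 3↦4, 4↦6, 5↦3, 6↦2]  zeros at y ∈ ∅
  x = 1: [0↦0, 1↦1, 2↦4, 3↦2, 4↦2, 5↦4, 6↦1]  zeros at y ∈ {0}
  x = 2: [0↦0, 1↦6, 2↦0, 3↦3, 4↦1, 5↦1, 6↦3]  zeros at y ∈ {0, 2}
  x = 3: [0↦3, 1↦0, 2↦6, 3↦0, 4↦3, 5↦1, 6↦1]  zeros at y ∈ {1, 3}
  x = 4: [0↦2, 1↦4, 2↦1, 3↦0, 4↦1, 5↦4, 6↦2]  zeros at y ∈ {3}
  x = 5: [0↦4, 1↦4, 2↦6, 3↦3, 4↦2, 5↦3, 6↦6]  zeros at y ∈ ∅
  x = 6: [0↦2, 1↦0, 2↦0, 3↦2, 4↦6, 5↦5, 6↦6]  zeros at y ∈ {1, 2}
Collecting zeros: affine points = {(1, 0), (2, 0), (2, 2), (3, 1), (3, 3), (4, 3), (6, 1), (6, 2)}.
Total count |C(F_7)_aff| = 8.


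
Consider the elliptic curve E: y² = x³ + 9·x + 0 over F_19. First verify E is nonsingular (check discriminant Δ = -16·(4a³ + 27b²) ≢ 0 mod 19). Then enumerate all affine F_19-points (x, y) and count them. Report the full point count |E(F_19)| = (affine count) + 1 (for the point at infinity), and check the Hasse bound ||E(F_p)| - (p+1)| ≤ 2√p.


Affine points = {(0, 0), (2, 8), (2, 11), (3, 4), (3, 15), (4, 9), (4, 10), (6, 2), (6, 17), (7, 8), (7, 11), (10, 8), (10, 11), (11, 9), (11, 10), (14, 1), (14, 18), (18, 3), (18, 16)}; affine count = 19; |E(F_19)| = 20.

Discriminant check: Δ ∝ 4a³ + 27b² = 4·9³ + 27·0² = 4·729 + 27·0 ≡ 9 (mod 19). Nonzero ⇒ E is nonsingular.
For each x ∈ F_19, compute rhs = x³ + 9·x + 0 mod 19, then count y ∈ F_19 with y² ≡ rhs.
  x = 0: rhs = 0, matching y values: 0 (1 points).
  x = 1: rhs = 10, matching y values: none (0 points).
  x = 2: rhs = 7, matching y values: 8, 11 (2 points).
  x = 3: rhs = 16, matching y values: 4, 15 (2 points).
  x = 4: rhs = 5, matching y values: 9, 10 (2 points).
  x = 5: rhs = 18, matching y values: none (0 points).
  x = 6: rhs = 4, matching y values: 2, 17 (2 points).
  x = 7: rhs = 7, matching y values: 8, 11 (2 points).
  x = 8: rhs = 14, matching y values: none (0 points).
  x = 9: rhs = 12, matching y values: none (0 points).
  x = 10: rhs = 7, matching y values: 8, 11 (2 points).
  x = 11: rhs = 5, matching y values: 9, 10 (2 points).
  x = 12: rhs = 12, matching y values: none (0 points).
  x = 13: rhs = 15, matching y values: none (0 points).
  x = 14: rhs = 1, matching y values: 1, 18 (2 points).
  x = 15: rhs = 14, matching y values: none (0 points).
  x = 16: rhs = 3, matching y values: none (0 points).
  x = 17: rhs = 12, matching y values: none (0 points).
  x = 18: rhs = 9, matching y values: 3, 16 (2 points).
Total affine count: 19.
Full point count |E(F_19)| = 19 + 1 = 20.
Hasse bound: |20 − (19+1)| = |0| = 0 ≤ 2√19 ≈ 8.7178 ✓.


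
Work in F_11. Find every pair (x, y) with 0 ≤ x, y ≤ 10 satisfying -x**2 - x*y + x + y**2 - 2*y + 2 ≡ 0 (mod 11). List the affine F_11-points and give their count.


Affine F_11-points: {(1, 1), (1, 2), (2, 0), (2, 4), (5, 9), (6, 4), (9, 2), (9, 9), (10, 0), (10, 1)}; count = 10.

For each of the 121 pairs (x, y) ∈ F_11², evaluate f(x, y) mod 11. Record the zeros.
  x = 0: [0↦2, 1↦1, 2↦2, 3↦5, 4↦10, 5↦6, 6↦4, 7↦4, 8↦6, 9↦10, 10↦5]  zeros at y ∈ ∅
  x = 1: [0↦2, 1↦0, 2↦0, 3↦2, 4↦6, 5↦1, 6↦9, 7↦8, 8↦9, 9↦1, 10↦6]  zeros at y ∈ {1, 2}
  x = 2: [0↦0, 1↦8, 2↦7, 3↦8, 4↦0, 5↦5, 6↦1, 7↦10, 8↦10, 9↦1, 10↦5]  zeros at y ∈ {0, 4}
  x = 3: [0↦7, 1↦3, 2↦1, 3↦1, 4↦3, 5↦7, 6↦2, 7↦10, 8↦9, 9↦10, 10↦2]  zeros at y ∈ ∅
  x = 4: [0↦1, 1↦7, 2↦4, 3↦3, 4↦4, 5↦7, 6↦1, 7↦8, 8↦6, 9↦6, 10↦8]  zeros at y ∈ ∅
  x = 5: [0↦4, 1↦9, 2↦5, 3↦3, 4↦3, 5↦5, 6↦9, 7↦4, 8↦1, 9↦0, 10↦1]  zeros at y ∈ {9}
  x = 6: [0↦5, 1↦9, 2↦4, 3↦1, 4↦0, 5↦1, 6↦4, 7↦9, 8↦5, 9↦3, 10↦3]  zeros at y ∈ {4}
  x = 7: [0↦4, 1↦7, 2↦1, 3↦8, 4↦6, 5↦6, 6↦8, 7↦1, 8↦7, 9↦4, 10↦3]  zeros at y ∈ ∅
  x = 8: [0↦1, 1↦3, 2↦7, 3↦2, 4↦10, 5↦9, 6↦10, 7↦2, 8↦7, 9↦3, 10↦1]  zeros at y ∈ ∅
  x = 9: [0↦7, 1↦8, 2↦0, 3↦5, 4↦1, 5↦10, 6↦10, 7↦1, 8↦5, 9↦0, 10↦8]  zeros at y ∈ {2, 9}
  x = 10: [0↦0, 1↦0, 2↦2, 3↦6, 4↦1, 5↦9, 6↦8, 7↦9, 8↦1, 9↦6, 10↦2]  zeros at y ∈ {0, 1}
Collecting zeros: affine points = {(1, 1), (1, 2), (2, 0), (2, 4), (5, 9), (6, 4), (9, 2), (9, 9), (10, 0), (10, 1)}.
Total count |C(F_11)_aff| = 10.


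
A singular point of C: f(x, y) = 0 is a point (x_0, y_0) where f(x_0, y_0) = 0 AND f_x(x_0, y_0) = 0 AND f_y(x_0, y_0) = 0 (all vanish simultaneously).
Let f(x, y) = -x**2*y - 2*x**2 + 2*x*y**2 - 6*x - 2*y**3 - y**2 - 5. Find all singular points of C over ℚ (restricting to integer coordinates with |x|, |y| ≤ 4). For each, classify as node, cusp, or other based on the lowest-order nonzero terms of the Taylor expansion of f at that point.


Singular points: {(-2, -1)}; classification: node.

Compute partial derivatives:
  f_x = -2*x*y - 4*x + 2*y**2 - 6.
  f_y = -x**2 + 4*x*y - 6*y**2 - 2*y.
Scan x_0 ∈ {−4, ..., 4}. For each x_0, f_y(x_0, y) is a polynomial in y; find its integer roots y ∈ {−4, ..., 4}, then test f_x and f at those candidates.
  x = -4: f_y(-4, y) = -6*y**2 - 18*y - 16; no integer root y with |y| ≤ 4.
  x = -3: f_y(-3, y) = -6*y**2 - 14*y - 9; no integer root y with |y| ≤ 4.
  x = -2: f_y(-2, y) = -6*y**2 - 10*y - 4; vanishes at y ∈ {-1}. (-2, -1): f_x = 0, f = 0 — SINGULAR.
  x = -1: f_y(-1, y) = -6*y**2 - 6*y - 1; no integer root y with |y| ≤ 4.
  x = 0: f_y(0, y) = -6*y**2 - 2*y; vanishes at y ∈ {0}. (0, 0): f_x = -6 ≠ 0.
  x = 1: f_y(1, y) = -6*y**2 + 2*y - 1; no integer root y with |y| ≤ 4.
  x = 2: f_y(2, y) = -6*y**2 + 6*y - 4; no integer root y with |y| ≤ 4.
  x = 3: f_y(3, y) = -6*y**2 + 10*y - 9; no integer root y with |y| ≤ 4.
  x = 4: f_y(4, y) = -6*y**2 + 14*y - 16; no integer root y with |y| ≤ 4.
Only singular point on the grid: (-2, -1).
Classify: substitute x = -2 + u, y = -1 + v and expand: f = -u**2*v - u**2 + 2*u*v**2 - 2*v**3 + v**2.
No constant or linear terms (consistent with a singular point). Quadratic part: -u**2 + v**2. Cubic part: -u**2*v + 2*u*v**2 - 2*v**3.
The quadratic part v**2 - u**2 = (v − u)(v + u) splits into two distinct linear factors, so there are two distinct tangent lines y − -1 = ±(x − -2) — this is a node (ordinary double point).
Classification: node.


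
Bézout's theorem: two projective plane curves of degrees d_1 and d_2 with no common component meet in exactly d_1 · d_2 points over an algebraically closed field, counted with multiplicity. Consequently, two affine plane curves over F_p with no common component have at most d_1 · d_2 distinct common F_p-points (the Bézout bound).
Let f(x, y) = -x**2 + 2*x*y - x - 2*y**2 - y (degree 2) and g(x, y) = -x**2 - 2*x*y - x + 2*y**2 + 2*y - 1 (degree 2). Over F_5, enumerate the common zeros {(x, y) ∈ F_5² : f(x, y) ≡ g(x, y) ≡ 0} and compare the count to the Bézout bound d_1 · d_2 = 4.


Common zeros: {(2, 3), (4, 1)}; count = 2; Bézout bound = 4.

deg(f) = 2, deg(g) = 2, so Bézout bound = 4.
Scan x ∈ F_5. For each x, list the y ∈ F_5 with f(x, y) ≡ 0 and those with g(x, y) ≡ 0 (mod 5); the common zeros in that column are the intersection.
  x = 0: f ≡ 0 at y ∈ {0, 2}; g ≡ 0 at y ∈ ∅; common: ∅.
  x = 1: f ≡ 0 at y ∈ {4}; g ≡ 0 at y ∈ {2, 3}; common: ∅.
  x = 2: f ≡ 0 at y ∈ {1, 3}; g ≡ 0 at y ∈ {3}; common: {3}.
  x = 3: f ≡ 0 at y ∈ {2, 3}; g ≡ 0 at y ∈ {1}; common: ∅.
  x = 4: f ≡ 0 at y ∈ {0, 1}; g ≡ 0 at y ∈ {1, 2}; common: {1}.
Collecting: common zeros = {(2, 3), (4, 1)}, so the count is 2.
Comparison with the Bézout bound: 2 ≤ 4 = deg(f)·deg(g), as expected for curves with no common component (the affine F_5-count falls short of the bound because intersections may lie at infinity, over extension fields, or carry multiplicity).


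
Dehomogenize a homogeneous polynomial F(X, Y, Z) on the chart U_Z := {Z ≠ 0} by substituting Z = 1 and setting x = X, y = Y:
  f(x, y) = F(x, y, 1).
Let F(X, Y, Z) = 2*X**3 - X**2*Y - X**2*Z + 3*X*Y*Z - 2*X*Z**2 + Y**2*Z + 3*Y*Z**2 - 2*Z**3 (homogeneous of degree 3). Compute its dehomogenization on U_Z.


f(x, y) = 2*x**3 - x**2*y - x**2 + 3*x*y - 2*x + y**2 + 3*y - 2

On U_Z we set Z = 1. Each monomial c·X^i·Y^j·Z^k in F becomes c·x^i·y^j·1^k = c·x^i·y^j.
Substituting Z = 1: F(X, Y, 1) = 2*x**3 - x**2*y - x**2 + 3*x*y - 2*x + y**2 + 3*y - 2.
Note: deg(f) ≤ deg(F) = 3; strict inequality happens when F is divisible by Z (lost terms).


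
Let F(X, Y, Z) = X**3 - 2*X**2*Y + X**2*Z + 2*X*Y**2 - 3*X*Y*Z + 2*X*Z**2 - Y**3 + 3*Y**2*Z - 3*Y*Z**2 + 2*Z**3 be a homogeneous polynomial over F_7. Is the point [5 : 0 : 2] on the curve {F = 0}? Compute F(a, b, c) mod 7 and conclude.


F(5,0,2) ≡ 0 (mod 7); P is on the curve.

Evaluate F(5, 0, 2) term-by-term (mod 7).
  X**3 ↦ 1·125·1·1 = 125
  -2*X**2*Y ↦ -2·25·0·1 = 0
  X**2*Z ↦ 1·25·1·2 = 50
  2*X*Y**2 ↦ 2·5·0·1 = 0
  -3*X*Y*Z ↦ -3·5·0·2 = 0
  2*X*Z**2 ↦ 2·5·1·4 = 40
  -Y**3 ↦ -1·1·0·1 = 0
  3*Y**2*Z ↦ 3·1·0·2 = 0
  -3*Y*Z**2 ↦ -3·1·0·4 = 0
  2*Z**3 ↦ 2·1·1·8 = 16
Sum: F(5, 0, 2) = (125) + (0) + (50) + (0) + (0) + (40) + (0) + (0) + (0) + (16) = 231.
Reducing mod 7: 231 ≡ 0 (mod 7).
Since F(a, b, c) ≡ 0 (mod 7), P lies on the curve.


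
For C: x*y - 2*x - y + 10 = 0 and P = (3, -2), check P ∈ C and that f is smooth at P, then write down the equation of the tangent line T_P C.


Tangent line at P: -4*x + 2*y + 16 = 0.

Step 1: f(3, -2) = 0, so P lies on C.
Step 2: partial derivatives
  f_x(x, y) = y - 2, f_y(x, y) = x - 1.
  f_x(P) = -4, f_y(P) = 2 (gradient nonzero, so P is smooth).
Step 3: tangent line at P: -4·(x − 3) + 2·(y − -2) = 0.
Expanding: -4*x + 2*y + 16 = 0.


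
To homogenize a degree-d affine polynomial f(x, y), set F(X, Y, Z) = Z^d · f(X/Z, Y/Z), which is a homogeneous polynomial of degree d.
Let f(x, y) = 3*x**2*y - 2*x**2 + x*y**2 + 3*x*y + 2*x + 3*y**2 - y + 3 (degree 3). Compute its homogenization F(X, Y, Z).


F(X, Y, Z) = 3*X**2*Y - 2*X**2*Z + X*Y**2 + 3*X*Y*Z + 2*X*Z**2 + 3*Y**2*Z - Y*Z**2 + 3*Z**3

deg(f) = 3.
Substitute x = X/Z, y = Y/Z into f, then multiply by Z^3.
  monomial 3·x^2·y^1 ↦ 3·X^2·Y^1·Z^0.
  monomial -2·x^2·y^0 ↦ -2·X^2·Y^0·Z^1.
  monomial 1·x^1·y^2 ↦ 1·X^1·Y^2·Z^0.
  monomial 3·x^1·y^1 ↦ 3·X^1·Y^1·Z^1.
  monomial 2·x^1·y^0 ↦ 2·X^1·Y^0·Z^2.
  monomial 3·x^0·y^2 ↦ 3·X^0·Y^2·Z^1.
  monomial -1·x^0·y^1 ↦ -1·X^0·Y^1·Z^2.
  monomial 3·x^0·y^0 ↦ 3·X^0·Y^0·Z^3.
Collecting: F(X, Y, Z) = 3*X**2*Y - 2*X**2*Z + X*Y**2 + 3*X*Y*Z + 2*X*Z**2 + 3*Y**2*Z - Y*Z**2 + 3*Z**3.


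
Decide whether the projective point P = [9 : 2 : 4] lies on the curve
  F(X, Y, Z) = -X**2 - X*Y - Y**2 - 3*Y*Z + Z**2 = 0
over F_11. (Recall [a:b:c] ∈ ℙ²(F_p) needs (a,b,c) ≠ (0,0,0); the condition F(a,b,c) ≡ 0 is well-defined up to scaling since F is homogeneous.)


F(9,2,4) ≡ 10 (mod 11); P is NOT on the curve.

Evaluate F(9, 2, 4) term-by-term (mod 11).
  -X**2 ↦ -1·81·1·1 = -81
  -X*Y ↦ -1·9·2·1 = -18
  -Y**2 ↦ -1·1·4·1 = -4
  -3*Y*Z ↦ -3·1·2·4 = -24
  Z**2 ↦ 1·1·1·16 = 16
Sum: F(9, 2, 4) = (-81) + (-18) + (-4) + (-24) + (16) = -111.
Reducing mod 11: -111 ≡ 10 (mod 11).
Since F(a, b, c) ≡ 10 ≠ 0 (mod 11), P does NOT lie on the curve.


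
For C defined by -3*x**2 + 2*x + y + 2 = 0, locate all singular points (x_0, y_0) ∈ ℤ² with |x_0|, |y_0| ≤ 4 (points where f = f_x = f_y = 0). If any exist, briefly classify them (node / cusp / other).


No singular points in the scanned grid; C is smooth there.

Compute partial derivatives:
  f_x = 2 - 6*x.
  f_y = 1.
f_y = 1 is a nonzero constant, so f_y never vanishes: no point (x, y) can satisfy f = f_x = f_y = 0. In particular no (x, y) ∈ {−4, ..., 4}² is singular; the curve is smooth.


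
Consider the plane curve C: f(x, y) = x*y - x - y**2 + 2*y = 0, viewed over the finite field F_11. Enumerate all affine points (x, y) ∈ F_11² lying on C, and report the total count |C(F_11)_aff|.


Affine F_11-points: {(0, 0), (0, 2), (1, 5), (1, 9), (4, 7), (4, 10), (7, 3), (7, 6), (10, 4), (10, 8)}; count = 10.

For each of the 121 pairs (x, y) ∈ F_11², evaluate f(x, y) mod 11. Record the zeros.
  x = 0: [0↦0, 1↦1, 2↦0, 3↦8, 4↦3, 5↦7, 6↦9, 7↦9, 8↦7, 9↦3, 10↦8]  zeros at y ∈ {0, 2}
  x = 1: [0↦10, 1↦1, 2↦1, 3↦10, 4↦6, 5↦0, 6↦3, 7↦4, 8↦3, 9↦0, 10↦6]  zeros at y ∈ {5, 9}
  x = 2: [0↦9, 1↦1, 2↦2, 3↦1, 4↦9, 5↦4, 6↦8, 7↦10, 8↦10, 9↦8, 10↦4]  zeros at y ∈ ∅
  x = 3: [0↦8, 1↦1, 2↦3, 3↦3, 4↦1, 5↦8, 6↦2, 7↦5, 8↦6, 9↦5, 10↦2]  zeros at y ∈ ∅
  x = 4: [0↦7, 1↦1, 2↦4, 3↦5, 4↦4, 5↦1, 6↦7, 7↦0, 8↦2, 9↦2, 10↦0]  zeros at y ∈ {7, 10}
  x = 5: [0↦6, 1↦1, 2↦5, 3↦7, 4↦7, 5↦5, 6↦1, 7↦6, 8↦9, 9↦10, 10↦9]  zeros at y ∈ ∅
  x = 6: [0↦5, 1↦1, 2↦6, 3↦9, 4↦10, 5↦9, 6↦6, 7↦1, 8↦5, 9↦7, 10↦7]  zeros at y ∈ ∅
  x = 7: [0↦4, 1↦1, 2↦7, 3↦0, 4↦2, 5↦2, 6↦0, 7↦7, 8↦1, 9↦4, 10↦5]  zeros at y ∈ {3, 6}
  x = 8: [0↦3, 1↦1, 2↦8, 3↦2, 4↦5, 5↦6, 6↦5, 7↦2, 8↦8, 9↦1, 10↦3]  zeros at y ∈ ∅
  x = 9: [0↦2, 1↦1, 2↦9, 3↦4, 4↦8, 5↦10, 6↦10, 7↦8, 8↦4, 9↦9, 10↦1]  zeros at y ∈ ∅
  x = 10: [0↦1, 1↦1, 2↦10, 3↦6, 4↦0, 5↦3, 6↦4, 7↦3, 8↦0, 9↦6, 10↦10]  zeros at y ∈ {4, 8}
Collecting zeros: affine points = {(0, 0), (0, 2), (1, 5), (1, 9), (4, 7), (4, 10), (7, 3), (7, 6), (10, 4), (10, 8)}.
Total count |C(F_11)_aff| = 10.


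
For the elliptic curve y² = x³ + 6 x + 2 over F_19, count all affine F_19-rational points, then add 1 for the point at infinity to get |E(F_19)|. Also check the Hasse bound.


Affine points = {(1, 3), (1, 16), (3, 3), (3, 16), (5, 9), (5, 10), (6, 8), (6, 11), (7, 8), (7, 11), (8, 7), (8, 12), (9, 5), (9, 14), (10, 6), (10, 13), (12, 4), (12, 15), (13, 4), (13, 15), (15, 3), (15, 16), (17, 1), (17, 18)}; affine count = 24; |E(F_19)| = 25.

Discriminant check: Δ ∝ 4a³ + 27b² = 4·6³ + 27·2² = 4·216 + 27·4 ≡ 3 (mod 19). Nonzero ⇒ E is nonsingular.
For each x ∈ F_19, compute rhs = x³ + 6·x + 2 mod 19, then count y ∈ F_19 with y² ≡ rhs.
  x = 0: rhs = 2, matching y values: none (0 points).
  x = 1: rhs = 9, matching y values: 3, 16 (2 points).
  x = 2: rhs = 3, matching y values: none (0 points).
  x = 3: rhs = 9, matching y values: 3, 16 (2 points).
  x = 4: rhs = 14, matching y values: none (0 points).
  x = 5: rhs = 5, matching y values: 9, 10 (2 points).
  x = 6: rhs = 7, matching y values: 8, 11 (2 points).
  x = 7: rhs = 7, matching y values: 8, 11 (2 points).
  x = 8: rhs = 11, matching y values: 7, 12 (2 points).
  x = 9: rhs = 6, matching y values: 5, 14 (2 points).
  x = 10: rhs = 17, matching y values: 6, 13 (2 points).
  x = 11: rhs = 12, matching y values: none (0 points).
  x = 12: rhs = 16, matching y values: 4, 15 (2 points).
  x = 13: rhs = 16, matching y values: 4, 15 (2 points).
  x = 14: rhs = 18, matching y values: none (0 points).
  x = 15: rhs = 9, matching y values: 3, 16 (2 points).
  x = 16: rhs = 14, matching y values: none (0 points).
  x = 17: rhs = 1, matching y values: 1, 18 (2 points).
  x = 18: rhs = 14, matching y values: none (0 points).
Total affine count: 24.
Full point count |E(F_19)| = 24 + 1 = 25.
Hasse bound: |25 − (19+1)| = |5| = 5 ≤ 2√19 ≈ 8.7178 ✓.


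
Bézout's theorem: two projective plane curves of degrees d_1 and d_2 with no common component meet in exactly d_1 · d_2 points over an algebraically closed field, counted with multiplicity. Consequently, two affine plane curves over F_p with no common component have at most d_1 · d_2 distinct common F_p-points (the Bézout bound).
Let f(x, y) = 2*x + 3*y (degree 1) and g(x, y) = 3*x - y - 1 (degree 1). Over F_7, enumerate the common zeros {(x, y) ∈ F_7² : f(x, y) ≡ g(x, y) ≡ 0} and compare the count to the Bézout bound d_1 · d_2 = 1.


Common zeros: {(6, 3)}; count = 1; Bézout bound = 1.

deg(f) = 1, deg(g) = 1, so Bézout bound = 1.
Scan x ∈ F_7. For each x, list the y ∈ F_7 with f(x, y) ≡ 0 and those with g(x, y) ≡ 0 (mod 7); the common zeros in that column are the intersection.
  x = 0: f ≡ 0 at y ∈ {0}; g ≡ 0 at y ∈ {6}; common: ∅.
  x = 1: f ≡ 0 at y ∈ {4}; g ≡ 0 at y ∈ {2}; common: ∅.
  x = 2: f ≡ 0 at y ∈ {1}; g ≡ 0 at y ∈ {5}; common: ∅.
  x = 3: f ≡ 0 at y ∈ {5}; g ≡ 0 at y ∈ {1}; common: ∅.
  x = 4: f ≡ 0 at y ∈ {2}; g ≡ 0 at y ∈ {4}; common: ∅.
  x = 5: f ≡ 0 at y ∈ {6}; g ≡ 0 at y ∈ {0}; common: ∅.
  x = 6: f ≡ 0 at y ∈ {3}; g ≡ 0 at y ∈ {3}; common: {3}.
Collecting: common zeros = {(6, 3)}, so the count is 1.
Comparison with the Bézout bound: 1 ≤ 1 = deg(f)·deg(g), as expected for curves with no common component (the bound is attained).


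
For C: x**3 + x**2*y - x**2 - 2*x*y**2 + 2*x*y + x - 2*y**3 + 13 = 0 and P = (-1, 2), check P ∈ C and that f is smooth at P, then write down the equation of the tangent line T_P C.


Tangent line at P: -2*x - 17*y + 32 = 0.

Step 1: f(-1, 2) = 0, so P lies on C.
Step 2: partial derivatives
  f_x(x, y) = 3*x**2 + 2*x*y - 2*x - 2*y**2 + 2*y + 1, f_y(x, y) = x**2 - 4*x*y + 2*x - 6*y**2.
  f_x(P) = -2, f_y(P) = -17 (gradient nonzero, so P is smooth).
Step 3: tangent line at P: -2·(x − -1) + -17·(y − 2) = 0.
Expanding: -2*x - 17*y + 32 = 0.


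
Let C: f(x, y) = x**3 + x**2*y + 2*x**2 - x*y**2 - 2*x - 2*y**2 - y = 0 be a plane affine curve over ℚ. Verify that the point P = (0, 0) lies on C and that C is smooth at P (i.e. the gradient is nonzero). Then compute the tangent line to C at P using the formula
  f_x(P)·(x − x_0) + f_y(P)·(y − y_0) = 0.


Tangent line at P: -2*x - y = 0.

Step 1: f(0, 0) = 0, so P lies on C.
Step 2: partial derivatives
  f_x(x, y) = 3*x**2 + 2*x*y + 4*x - y**2 - 2, f_y(x, y) = x**2 - 2*x*y - 4*y - 1.
  f_x(P) = -2, f_y(P) = -1 (gradient nonzero, so P is smooth).
Step 3: tangent line at P: -2·(x − 0) + -1·(y − 0) = 0.
Expanding: -2*x - y = 0.


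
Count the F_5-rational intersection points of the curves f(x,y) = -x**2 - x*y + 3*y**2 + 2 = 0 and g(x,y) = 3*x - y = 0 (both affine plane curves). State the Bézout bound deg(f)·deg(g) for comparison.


Common zeros: {(1, 3), (4, 2)}; count = 2; Bézout bound = 2.

deg(f) = 2, deg(g) = 1, so Bézout bound = 2.
Scan x ∈ F_5. For each x, list the y ∈ F_5 with f(x, y) ≡ 0 and those with g(x, y) ≡ 0 (mod 5); the common zeros in that column are the intersection.
  x = 0: f ≡ 0 at y ∈ {1, 4}; g ≡ 0 at y ∈ {0}; common: ∅.
  x = 1: f ≡ 0 at y ∈ {3, 4}; g ≡ 0 at y ∈ {3}; common: {3}.
  x = 2: f ≡ 0 at y ∈ ∅; g ≡ 0 at y ∈ {1}; common: ∅.
  x = 3: f ≡ 0 at y ∈ ∅; g ≡ 0 at y ∈ {4}; common: ∅.
  x = 4: f ≡ 0 at y ∈ {1, 2}; g ≡ 0 at y ∈ {2}; common: {2}.
Collecting: common zeros = {(1, 3), (4, 2)}, so the count is 2.
Comparison with the Bézout bound: 2 ≤ 2 = deg(f)·deg(g), as expected for curves with no common component (the bound is attained).


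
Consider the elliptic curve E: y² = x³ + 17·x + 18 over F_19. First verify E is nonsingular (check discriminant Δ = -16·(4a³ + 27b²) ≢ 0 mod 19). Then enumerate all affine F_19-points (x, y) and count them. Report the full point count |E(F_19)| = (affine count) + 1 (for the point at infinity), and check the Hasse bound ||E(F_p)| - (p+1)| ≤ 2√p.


Affine points = {(1, 6), (1, 13), (3, 1), (3, 18), (4, 6), (4, 13), (5, 0), (7, 9), (7, 10), (8, 1), (8, 18), (9, 8), (9, 11), (11, 4), (11, 15), (13, 2), (13, 17), (14, 6), (14, 13), (15, 0), (16, 4), (16, 15), (18, 0)}; affine count = 23; |E(F_19)| = 24.

Discriminant check: Δ ∝ 4a³ + 27b² = 4·17³ + 27·18² = 4·4913 + 27·324 ≡ 14 (mod 19). Nonzero ⇒ E is nonsingular.
For each x ∈ F_19, compute rhs = x³ + 17·x + 18 mod 19, then count y ∈ F_19 with y² ≡ rhs.
  x = 0: rhs = 18, matching y values: none (0 points).
  x = 1: rhs = 17, matching y values: 6, 13 (2 points).
  x = 2: rhs = 3, matching y values: none (0 points).
  x = 3: rhs = 1, matching y values: 1, 18 (2 points).
  x = 4: rhs = 17, matching y values: 6, 13 (2 points).
  x = 5: rhs = 0, matching y values: 0 (1 points).
  x = 6: rhs = 13, matching y values: none (0 points).
  x = 7: rhs = 5, matching y values: 9, 10 (2 points).
  x = 8: rhs = 1, matching y values: 1, 18 (2 points).
  x = 9: rhs = 7, matching y values: 8, 11 (2 points).
  x = 10: rhs = 10, matching y values: none (0 points).
  x = 11: rhs = 16, matching y values: 4, 15 (2 points).
  x = 12: rhs = 12, matching y values: none (0 points).
  x = 13: rhs = 4, matching y values: 2, 17 (2 points).
  x = 14: rhs = 17, matching y values: 6, 13 (2 points).
  x = 15: rhs = 0, matching y values: 0 (1 points).
  x = 16: rhs = 16, matching y values: 4, 15 (2 points).
  x = 17: rhs = 14, matching y values: none (0 points).
  x = 18: rhs = 0, matching y values: 0 (1 points).
Total affine count: 23.
Full point count |E(F_19)| = 23 + 1 = 24.
Hasse bound: |24 − (19+1)| = |4| = 4 ≤ 2√19 ≈ 8.7178 ✓.


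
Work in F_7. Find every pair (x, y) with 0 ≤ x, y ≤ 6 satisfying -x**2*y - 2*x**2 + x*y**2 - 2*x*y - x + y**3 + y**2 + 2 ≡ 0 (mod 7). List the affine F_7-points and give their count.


Affine F_7-points: {(0, 2), (1, 3), (3, 4), (4, 4), (5, 2), (5, 3)}; count = 6.

For each of the 49 pairs (x, y) ∈ F_7², evaluate f(x, y) mod 7. Record the zeros.
  x = 0: [0↦2, 1↦4, 2↦0, 3↦3, 4↦5, 5↦5, 6↦2]  zeros at y ∈ {2}
  x = 1: [0↦6, 1↦6, 2↦2, 3↦0, 4↦6, 5↦5, 6↦3]  zeros at y ∈ {3}
  x = 2: [0↦6, 1↦2, 2↦3, 3↦1, 4↦2, 5↦5, 6↦2]  zeros at y ∈ ∅
  x = 3: [0↦2, 1↦6, 2↦3, 3↦6, 4↦0, 5↦5, 6↦6]  zeros at y ∈ {4}
  x = 4: [0↦1, 1↦4, 2↦2, 3↦1, 4↦0, 5↦5, 6↦1]  zeros at y ∈ {4}
  x = 5: [0↦3, 1↦3, 2↦0, 3↦0, 4↦2, 5↦5, 6↦1]  zeros at y ∈ {2, 3}
  x = 6: [0↦1, 1↦3, 2↦4, 3↦3, 4↦6, 5↦5, 6↦6]  zeros at y ∈ ∅
Collecting zeros: affine points = {(0, 2), (1, 3), (3, 4), (4, 4), (5, 2), (5, 3)}.
Total count |C(F_7)_aff| = 6.


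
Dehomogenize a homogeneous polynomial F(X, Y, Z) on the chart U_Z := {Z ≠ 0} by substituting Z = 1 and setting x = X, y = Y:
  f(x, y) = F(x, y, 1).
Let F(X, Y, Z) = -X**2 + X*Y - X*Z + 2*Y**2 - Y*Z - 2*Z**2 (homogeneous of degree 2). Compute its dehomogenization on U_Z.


f(x, y) = -x**2 + x*y - x + 2*y**2 - y - 2

On U_Z we set Z = 1. Each monomial c·X^i·Y^j·Z^k in F becomes c·x^i·y^j·1^k = c·x^i·y^j.
Substituting Z = 1: F(X, Y, 1) = -x**2 + x*y - x + 2*y**2 - y - 2.
Note: deg(f) ≤ deg(F) = 2; strict inequality happens when F is divisible by Z (lost terms).


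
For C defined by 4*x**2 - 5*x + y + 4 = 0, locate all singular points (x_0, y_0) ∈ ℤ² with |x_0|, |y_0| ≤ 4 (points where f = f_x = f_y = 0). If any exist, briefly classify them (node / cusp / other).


No singular points in the scanned grid; C is smooth there.

Compute partial derivatives:
  f_x = 8*x - 5.
  f_y = 1.
f_y = 1 is a nonzero constant, so f_y never vanishes: no point (x, y) can satisfy f = f_x = f_y = 0. In particular no (x, y) ∈ {−4, ..., 4}² is singular; the curve is smooth.


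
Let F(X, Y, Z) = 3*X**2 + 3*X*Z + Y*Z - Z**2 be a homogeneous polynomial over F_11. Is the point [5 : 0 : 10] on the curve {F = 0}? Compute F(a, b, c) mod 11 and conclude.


F(5,0,10) ≡ 4 (mod 11); P is NOT on the curve.

Evaluate F(5, 0, 10) term-by-term (mod 11).
  3*X**2 ↦ 3·25·1·1 = 75
  3*X*Z ↦ 3·5·1·10 = 150
  Y*Z ↦ 1·1·0·10 = 0
  -Z**2 ↦ -1·1·1·100 = -100
Sum: F(5, 0, 10) = (75) + (150) + (0) + (-100) = 125.
Reducing mod 11: 125 ≡ 4 (mod 11).
Since F(a, b, c) ≡ 4 ≠ 0 (mod 11), P does NOT lie on the curve.


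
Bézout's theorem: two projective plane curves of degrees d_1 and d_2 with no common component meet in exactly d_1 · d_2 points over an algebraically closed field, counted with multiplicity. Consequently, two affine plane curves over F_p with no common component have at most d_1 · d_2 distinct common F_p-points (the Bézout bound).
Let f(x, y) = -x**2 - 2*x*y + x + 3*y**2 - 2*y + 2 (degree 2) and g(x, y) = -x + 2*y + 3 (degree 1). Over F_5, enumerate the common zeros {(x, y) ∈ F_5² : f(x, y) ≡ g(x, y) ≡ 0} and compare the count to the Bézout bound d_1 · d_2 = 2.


Common zeros: {(2, 2)}; count = 1; Bézout bound = 2.

deg(f) = 2, deg(g) = 1, so Bézout bound = 2.
Scan x ∈ F_5. For each x, list the y ∈ F_5 with f(x, y) ≡ 0 and those with g(x, y) ≡ 0 (mod 5); the common zeros in that column are the intersection.
  x = 0: f ≡ 0 at y ∈ {2}; g ≡ 0 at y ∈ {1}; common: ∅.
  x = 1: f ≡ 0 at y ∈ ∅; g ≡ 0 at y ∈ {4}; common: ∅.
  x = 2: f ≡ 0 at y ∈ {0, 2}; g ≡ 0 at y ∈ {2}; common: {2}.
  x = 3: f ≡ 0 at y ∈ ∅; g ≡ 0 at y ∈ {0}; common: ∅.
  x = 4: f ≡ 0 at y ∈ {0}; g ≡ 0 at y ∈ {3}; common: ∅.
Collecting: common zeros = {(2, 2)}, so the count is 1.
Comparison with the Bézout bound: 1 ≤ 2 = deg(f)·deg(g), as expected for curves with no common component (the affine F_5-count falls short of the bound because intersections may lie at infinity, over extension fields, or carry multiplicity).


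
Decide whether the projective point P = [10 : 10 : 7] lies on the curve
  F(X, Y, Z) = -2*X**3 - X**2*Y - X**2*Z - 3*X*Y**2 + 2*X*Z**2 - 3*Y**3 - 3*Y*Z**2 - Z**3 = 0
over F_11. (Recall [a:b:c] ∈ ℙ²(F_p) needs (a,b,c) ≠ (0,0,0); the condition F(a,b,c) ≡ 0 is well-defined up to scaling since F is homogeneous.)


F(10,10,7) ≡ 5 (mod 11); P is NOT on the curve.

Evaluate F(10, 10, 7) term-by-term (mod 11).
  -2*X**3 ↦ -2·1000·1·1 = -2000
  -X**2*Y ↦ -1·100·10·1 = -1000
  -X**2*Z ↦ -1·100·1·7 = -700
  -3*X*Y**2 ↦ -3·10·100·1 = -3000
  2*X*Z**2 ↦ 2·10·1·49 = 980
  -3*Y**3 ↦ -3·1·1000·1 = -3000
  -3*Y*Z**2 ↦ -3·1·10·49 = -1470
  -Z**3 ↦ -1·1·1·343 = -343
Sum: F(10, 10, 7) = (-2000) + (-1000) + (-700) + (-3000) + (980) + (-3000) + (-1470) + (-343) = -10533.
Reducing mod 11: -10533 ≡ 5 (mod 11).
Since F(a, b, c) ≡ 5 ≠ 0 (mod 11), P does NOT lie on the curve.


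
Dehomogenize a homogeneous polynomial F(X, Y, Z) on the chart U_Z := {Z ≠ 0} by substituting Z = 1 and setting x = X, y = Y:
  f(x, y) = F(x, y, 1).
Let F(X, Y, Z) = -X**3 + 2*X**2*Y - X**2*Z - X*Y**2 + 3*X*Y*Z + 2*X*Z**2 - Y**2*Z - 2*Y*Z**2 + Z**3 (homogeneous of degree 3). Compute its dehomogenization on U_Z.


f(x, y) = -x**3 + 2*x**2*y - x**2 - x*y**2 + 3*x*y + 2*x - y**2 - 2*y + 1

On U_Z we set Z = 1. Each monomial c·X^i·Y^j·Z^k in F becomes c·x^i·y^j·1^k = c·x^i·y^j.
Substituting Z = 1: F(X, Y, 1) = -x**3 + 2*x**2*y - x**2 - x*y**2 + 3*x*y + 2*x - y**2 - 2*y + 1.
Note: deg(f) ≤ deg(F) = 3; strict inequality happens when F is divisible by Z (lost terms).


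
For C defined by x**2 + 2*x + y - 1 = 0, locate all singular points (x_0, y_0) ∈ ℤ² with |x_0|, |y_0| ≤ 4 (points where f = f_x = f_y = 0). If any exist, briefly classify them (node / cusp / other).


No singular points in the scanned grid; C is smooth there.

Compute partial derivatives:
  f_x = 2*x + 2.
  f_y = 1.
f_y = 1 is a nonzero constant, so f_y never vanishes: no point (x, y) can satisfy f = f_x = f_y = 0. In particular no (x, y) ∈ {−4, ..., 4}² is singular; the curve is smooth.


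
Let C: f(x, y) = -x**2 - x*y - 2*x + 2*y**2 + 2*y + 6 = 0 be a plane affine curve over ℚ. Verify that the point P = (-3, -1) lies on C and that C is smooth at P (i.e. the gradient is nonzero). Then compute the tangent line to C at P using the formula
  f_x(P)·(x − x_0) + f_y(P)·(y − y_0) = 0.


Tangent line at P: 5*x + y + 16 = 0.

Step 1: f(-3, -1) = 0, so P lies on C.
Step 2: partial derivatives
  f_x(x, y) = -2*x - y - 2, f_y(x, y) = -x + 4*y + 2.
  f_x(P) = 5, f_y(P) = 1 (gradient nonzero, so P is smooth).
Step 3: tangent line at P: 5·(x − -3) + 1·(y − -1) = 0.
Expanding: 5*x + y + 16 = 0.


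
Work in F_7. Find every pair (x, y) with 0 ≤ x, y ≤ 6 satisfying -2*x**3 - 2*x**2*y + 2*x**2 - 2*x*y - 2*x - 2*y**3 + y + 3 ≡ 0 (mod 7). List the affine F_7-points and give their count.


Affine F_7-points: {(1, 2), (3, 4), (3, 6), (4, 4), (4, 5), (6, 3)}; count = 6.

For each of the 49 pairs (x, y) ∈ F_7², evaluate f(x, y) mod 7. Record the zeros.
  x = 0: [0↦3, 1↦2, 2↦3, 3↦1, 4↦5, 5↦3, 6↦4]  zeros at y ∈ ∅
  x = 1: [0↦1, 1↦3, 2↦0, 3↦1, 4↦1, 5↦2, 6↦6]  zeros at y ∈ {2}
  x = 2: [0↦5, 1↦6, 2↦2, 3↦2, 4↦1, 5↦1, 6↦4]  zeros at y ∈ ∅
  x = 3: [0↦3, 1↦6, 2↦4, 3↦6, 4↦0, 5↦2, 6↦0]  zeros at y ∈ {4, 6}
  x = 4: [0↦4, 1↦5, 2↦1, 3↦1, 4↦0, 5↦0, 6↦3]  zeros at y ∈ {4, 5}
  x = 5: [0↦3, 1↦5, 2↦2, 3↦3, 4↦3, 5↦4, 6↦1]  zeros at y ∈ ∅
  x = 6: [0↦2, 1↦1, 2↦2, 3↦0, 4↦4, 5↦2, 6↦3]  zeros at y ∈ {3}
Collecting zeros: affine points = {(1, 2), (3, 4), (3, 6), (4, 4), (4, 5), (6, 3)}.
Total count |C(F_7)_aff| = 6.


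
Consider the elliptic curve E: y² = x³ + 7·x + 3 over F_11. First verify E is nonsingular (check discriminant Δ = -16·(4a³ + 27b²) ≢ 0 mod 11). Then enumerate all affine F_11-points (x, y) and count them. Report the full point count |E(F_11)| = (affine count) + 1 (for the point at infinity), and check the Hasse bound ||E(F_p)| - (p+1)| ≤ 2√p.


Affine points = {(0, 5), (0, 6), (1, 0), (2, 5), (2, 6), (5, 3), (5, 8), (9, 5), (9, 6)}; affine count = 9; |E(F_11)| = 10.

Discriminant check: Δ ∝ 4a³ + 27b² = 4·7³ + 27·3² = 4·343 + 27·9 ≡ 9 (mod 11). Nonzero ⇒ E is nonsingular.
For each x ∈ F_11, compute rhs = x³ + 7·x + 3 mod 11, then count y ∈ F_11 with y² ≡ rhs.
  x = 0: rhs = 3, matching y values: 5, 6 (2 points).
  x = 1: rhs = 0, matching y values: 0 (1 points).
  x = 2: rhs = 3, matching y values: 5, 6 (2 points).
  x = 3: rhs = 7, matching y values: none (0 points).
  x = 4: rhs = 7, matching y values: none (0 points).
  x = 5: rhs = 9, matching y values: 3, 8 (2 points).
  x = 6: rhs = 8, matching y values: none (0 points).
  x = 7: rhs = 10, matching y values: none (0 points).
  x = 8: rhs = 10, matching y values: none (0 points).
  x = 9: rhs = 3, matching y values: 5, 6 (2 points).
  x = 10: rhs = 6, matching y values: none (0 points).
Total affine count: 9.
Full point count |E(F_11)| = 9 + 1 = 10.
Hasse bound: |10 − (11+1)| = |-2| = 2 ≤ 2√11 ≈ 6.6332 ✓.


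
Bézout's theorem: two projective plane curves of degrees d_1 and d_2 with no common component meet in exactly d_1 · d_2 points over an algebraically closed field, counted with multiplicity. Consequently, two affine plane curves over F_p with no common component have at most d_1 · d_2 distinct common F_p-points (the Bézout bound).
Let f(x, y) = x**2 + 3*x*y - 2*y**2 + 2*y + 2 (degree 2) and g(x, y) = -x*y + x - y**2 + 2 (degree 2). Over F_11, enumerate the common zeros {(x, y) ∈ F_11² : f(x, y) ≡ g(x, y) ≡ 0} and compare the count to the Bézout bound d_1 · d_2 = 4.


Common zeros: {(10, 4)}; count = 1; Bézout bound = 4.

deg(f) = 2, deg(g) = 2, so Bézout bound = 4.
Scan x ∈ F_11. For each x, list the y ∈ F_11 with f(x, y) ≡ 0 and those with g(x, y) ≡ 0 (mod 11); the common zeros in that column are the intersection.
  x = 0: f ≡ 0 at y ∈ {4, 8}; g ≡ 0 at y ∈ ∅; common: ∅.
  x = 1: f ≡ 0 at y ∈ {3, 5}; g ≡ 0 at y ∈ ∅; common: ∅.
  x = 2: f ≡ 0 at y ∈ ∅; g ≡ 0 at y ∈ {3, 6}; common: ∅.
  x = 3: f ≡ 0 at y ∈ {0}; g ≡ 0 at y ∈ ∅; common: ∅.
  x = 4: f ≡ 0 at y ∈ ∅; g ≡ 0 at y ∈ ∅; common: ∅.
  x = 5: f ≡ 0 at y ∈ ∅; g ≡ 0 at y ∈ {7, 10}; common: ∅.
  x = 6: f ≡ 0 at y ∈ {5}; g ≡ 0 at y ∈ ∅; common: ∅.
  x = 7: f ≡ 0 at y ∈ ∅; g ≡ 0 at y ∈ ∅; common: ∅.
  x = 8: f ≡ 0 at y ∈ {0, 2}; g ≡ 0 at y ∈ {5, 9}; common: ∅.
  x = 9: f ≡ 0 at y ∈ {1, 8}; g ≡ 0 at y ∈ {0, 2}; common: ∅.
  x = 10: f ≡ 0 at y ∈ {1, 4}; g ≡ 0 at y ∈ {4, 8}; common: {4}.
Collecting: common zeros = {(10, 4)}, so the count is 1.
Comparison with the Bézout bound: 1 ≤ 4 = deg(f)·deg(g), as expected for curves with no common component (the affine F_11-count falls short of the bound because intersections may lie at infinity, over extension fields, or carry multiplicity).


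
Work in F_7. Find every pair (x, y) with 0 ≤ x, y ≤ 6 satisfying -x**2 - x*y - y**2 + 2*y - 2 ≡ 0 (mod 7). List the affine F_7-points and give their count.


Affine F_7-points: {(2, 1), (2, 6), (4, 1), (4, 4), (6, 4), (6, 6)}; count = 6.

For each of the 49 pairs (x, y) ∈ F_7², evaluate f(x, y) mod 7. Record the zeros.
  x = 0: [0↦5, 1↦6, 2↦5, 3↦2, 4↦4, 5↦4, 6↦2]  zeros at y ∈ ∅
  x = 1: [0↦4, 1↦4, 2↦2, 3↦5, 4↦6, 5↦5, 6↦2]  zeros at y ∈ ∅
  x = 2: [0↦1, 1↦0, 2↦4, 3↦6, 4↦6, 5↦4, 6↦0]  zeros at y ∈ {1, 6}
  x = 3: [0↦3, 1↦1, 2↦4, 3↦5, 4↦4, 5↦1, 6↦3]  zeros at y ∈ ∅
  x = 4: [0↦3, 1↦0, 2↦2, 3↦2, 4↦0, 5↦3, 6↦4]  zeros at y ∈ {1, 4}
  x = 5: [0↦1, 1↦4, 2↦5, 3↦4, 4↦1, 5↦3, 6↦3]  zeros at y ∈ ∅
  x = 6: [0↦4, 1↦6, 2↦6, 3↦4, 4↦0, 5↦1, 6↦0]  zeros at y ∈ {4, 6}
Collecting zeros: affine points = {(2, 1), (2, 6), (4, 1), (4, 4), (6, 4), (6, 6)}.
Total count |C(F_7)_aff| = 6.


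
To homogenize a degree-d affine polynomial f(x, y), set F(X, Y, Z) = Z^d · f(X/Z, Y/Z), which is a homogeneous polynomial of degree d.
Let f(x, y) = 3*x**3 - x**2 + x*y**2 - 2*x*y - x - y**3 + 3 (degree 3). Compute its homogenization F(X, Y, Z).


F(X, Y, Z) = 3*X**3 - X**2*Z + X*Y**2 - 2*X*Y*Z - X*Z**2 - Y**3 + 3*Z**3

deg(f) = 3.
Substitute x = X/Z, y = Y/Z into f, then multiply by Z^3.
  monomial 3·x^3·y^0 ↦ 3·X^3·Y^0·Z^0.
  monomial -1·x^2·y^0 ↦ -1·X^2·Y^0·Z^1.
  monomial 1·x^1·y^2 ↦ 1·X^1·Y^2·Z^0.
  monomial -2·x^1·y^1 ↦ -2·X^1·Y^1·Z^1.
  monomial -1·x^1·y^0 ↦ -1·X^1·Y^0·Z^2.
  monomial -1·x^0·y^3 ↦ -1·X^0·Y^3·Z^0.
  monomial 3·x^0·y^0 ↦ 3·X^0·Y^0·Z^3.
Collecting: F(X, Y, Z) = 3*X**3 - X**2*Z + X*Y**2 - 2*X*Y*Z - X*Z**2 - Y**3 + 3*Z**3.


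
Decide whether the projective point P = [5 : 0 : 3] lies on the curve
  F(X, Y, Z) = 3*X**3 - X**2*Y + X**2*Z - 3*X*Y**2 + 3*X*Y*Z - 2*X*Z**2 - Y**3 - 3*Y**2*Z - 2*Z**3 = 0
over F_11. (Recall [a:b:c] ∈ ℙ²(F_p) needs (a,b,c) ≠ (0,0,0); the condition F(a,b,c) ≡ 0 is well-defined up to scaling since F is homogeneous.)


F(5,0,3) ≡ 9 (mod 11); P is NOT on the curve.

Evaluate F(5, 0, 3) term-by-term (mod 11).
  3*X**3 ↦ 3·125·1·1 = 375
  -X**2*Y ↦ -1·25·0·1 = 0
  X**2*Z ↦ 1·25·1·3 = 75
  -3*X*Y**2 ↦ -3·5·0·1 = 0
  3*X*Y*Z ↦ 3·5·0·3 = 0
  -2*X*Z**2 ↦ -2·5·1·9 = -90
  -Y**3 ↦ -1·1·0·1 = 0
  -3*Y**2*Z ↦ -3·1·0·3 = 0
  -2*Z**3 ↦ -2·1·1·27 = -54
Sum: F(5, 0, 3) = (375) + (0) + (75) + (0) + (0) + (-90) + (0) + (0) + (-54) = 306.
Reducing mod 11: 306 ≡ 9 (mod 11).
Since F(a, b, c) ≡ 9 ≠ 0 (mod 11), P does NOT lie on the curve.
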